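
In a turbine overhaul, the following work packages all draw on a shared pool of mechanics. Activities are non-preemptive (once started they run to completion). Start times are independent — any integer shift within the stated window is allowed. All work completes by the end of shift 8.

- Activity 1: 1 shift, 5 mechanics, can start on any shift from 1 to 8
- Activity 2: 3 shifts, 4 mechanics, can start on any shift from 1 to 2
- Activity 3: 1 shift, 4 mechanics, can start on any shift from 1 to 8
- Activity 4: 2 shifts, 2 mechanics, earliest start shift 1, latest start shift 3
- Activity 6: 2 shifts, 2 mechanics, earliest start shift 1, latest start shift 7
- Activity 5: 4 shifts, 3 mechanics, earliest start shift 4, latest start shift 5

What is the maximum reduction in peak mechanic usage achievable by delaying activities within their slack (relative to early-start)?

10

Early-start peak: s1:17  s2:8  s3:4  s4:3  s5:3  s6:3  s7:3  s8:0 ⇒ 17.
Leveled (Activity 1@1, Activity 2@2, Activity 3@5, Activity 4@1, Activity 6@3, Activity 5@5): s1:7  s2:6  s3:6  s4:6  s5:7  s6:3  s7:3  s8:3 ⇒ 7.
Reduction 17 − 7 = 10.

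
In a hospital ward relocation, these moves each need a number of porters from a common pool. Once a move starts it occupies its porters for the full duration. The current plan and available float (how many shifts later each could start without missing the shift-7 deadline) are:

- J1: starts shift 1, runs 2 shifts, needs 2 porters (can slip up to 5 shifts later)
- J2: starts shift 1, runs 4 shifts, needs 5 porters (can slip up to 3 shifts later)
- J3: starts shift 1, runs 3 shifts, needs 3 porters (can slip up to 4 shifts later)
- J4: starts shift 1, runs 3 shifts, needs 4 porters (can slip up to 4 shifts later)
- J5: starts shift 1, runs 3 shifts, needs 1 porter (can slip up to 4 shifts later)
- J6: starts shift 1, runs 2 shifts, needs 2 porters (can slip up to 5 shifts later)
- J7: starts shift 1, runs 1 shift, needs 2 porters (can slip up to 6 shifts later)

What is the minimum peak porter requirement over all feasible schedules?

Early-start (J1@1, J2@1, J3@1, J4@1, J5@1, J6@1, J7@1) gives peak 19: s1:19  s2:17  s3:13  s4:5  s5:0  s6:0  s7:0.
Shift J2→4, J3→5, J5→2, J6→3.
Schedule J1@1, J2@4, J3@5, J4@1, J5@2, J6@3, J7@1: s1:8  s2:7  s3:7  s4:8  s5:8  s6:8  s7:8 — peak 8.
Total porter-shifts = 54 over 7 shifts ⇒ peak ≥ ⌈54/7⌉ = 8, so 8 is optimal.

8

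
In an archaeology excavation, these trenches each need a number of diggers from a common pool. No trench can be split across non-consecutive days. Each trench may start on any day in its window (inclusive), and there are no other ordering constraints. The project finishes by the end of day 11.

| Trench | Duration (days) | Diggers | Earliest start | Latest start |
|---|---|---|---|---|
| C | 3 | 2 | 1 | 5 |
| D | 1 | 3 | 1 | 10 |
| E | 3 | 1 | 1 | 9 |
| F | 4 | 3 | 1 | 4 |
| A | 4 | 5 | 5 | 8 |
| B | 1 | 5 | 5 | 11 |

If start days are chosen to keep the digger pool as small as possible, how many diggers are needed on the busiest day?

5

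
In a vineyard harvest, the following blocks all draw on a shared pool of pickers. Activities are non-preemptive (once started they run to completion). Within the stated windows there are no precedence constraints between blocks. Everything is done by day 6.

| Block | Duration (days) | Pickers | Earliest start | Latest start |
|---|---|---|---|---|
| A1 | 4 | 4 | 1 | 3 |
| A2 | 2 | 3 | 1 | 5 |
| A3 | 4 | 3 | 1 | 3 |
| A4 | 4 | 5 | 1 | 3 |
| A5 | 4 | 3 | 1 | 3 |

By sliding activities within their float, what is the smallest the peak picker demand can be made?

Early-start (A1@1, A2@1, A3@1, A4@1, A5@1) gives peak 18: d1:18  d2:18  d3:15  d4:15  d5:0  d6:0.
Shift A5→3.
Schedule A1@1, A2@1, A3@1, A4@1, A5@3: d1:15  d2:15  d3:15  d4:15  d5:3  d6:3 — peak 15.

15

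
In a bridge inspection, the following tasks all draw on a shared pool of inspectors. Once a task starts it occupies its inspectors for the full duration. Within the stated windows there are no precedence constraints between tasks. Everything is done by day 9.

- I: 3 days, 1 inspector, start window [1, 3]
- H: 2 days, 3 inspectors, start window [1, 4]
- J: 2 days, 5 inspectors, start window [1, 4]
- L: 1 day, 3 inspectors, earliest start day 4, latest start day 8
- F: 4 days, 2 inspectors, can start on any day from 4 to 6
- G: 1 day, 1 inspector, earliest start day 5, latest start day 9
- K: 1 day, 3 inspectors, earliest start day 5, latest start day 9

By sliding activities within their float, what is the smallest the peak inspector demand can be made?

Early-start (I@1, H@1, J@1, L@4, F@4, G@5, K@5) gives peak 9: d1:9  d2:9  d3:1  d4:5  d5:6  d6:2  d7:2  d8:0  d9:0.
Shift J→4, L→6, F→6, G→7, K→8.
Schedule I@1, H@1, J@4, L@6, F@6, G@7, K@8: d1:4  d2:4  d3:1  d4:5  d5:5  d6:5  d7:3  d8:5  d9:2 — peak 5.

5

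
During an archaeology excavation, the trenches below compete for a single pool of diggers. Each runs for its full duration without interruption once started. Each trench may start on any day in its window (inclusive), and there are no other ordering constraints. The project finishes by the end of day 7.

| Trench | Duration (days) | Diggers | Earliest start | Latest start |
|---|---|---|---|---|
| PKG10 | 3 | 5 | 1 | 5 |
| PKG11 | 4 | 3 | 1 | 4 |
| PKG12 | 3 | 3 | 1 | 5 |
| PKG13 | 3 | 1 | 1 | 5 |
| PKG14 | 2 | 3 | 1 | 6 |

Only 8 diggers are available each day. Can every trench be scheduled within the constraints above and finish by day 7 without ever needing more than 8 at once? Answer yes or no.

yes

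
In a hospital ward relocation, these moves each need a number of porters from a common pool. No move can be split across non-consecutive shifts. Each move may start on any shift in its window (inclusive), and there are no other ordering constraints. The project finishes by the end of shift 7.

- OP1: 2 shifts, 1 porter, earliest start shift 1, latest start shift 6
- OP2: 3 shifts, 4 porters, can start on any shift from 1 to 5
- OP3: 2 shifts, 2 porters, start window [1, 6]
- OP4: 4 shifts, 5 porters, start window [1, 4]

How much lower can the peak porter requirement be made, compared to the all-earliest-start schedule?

Early-start peak: s1:12  s2:12  s3:9  s4:5  s5:0  s6:0  s7:0 ⇒ 12.
Leveled (OP1@1, OP2@5, OP3@5, OP4@1): s1:6  s2:6  s3:5  s4:5  s5:6  s6:6  s7:4 ⇒ 6.
Reduction 12 − 6 = 6.

6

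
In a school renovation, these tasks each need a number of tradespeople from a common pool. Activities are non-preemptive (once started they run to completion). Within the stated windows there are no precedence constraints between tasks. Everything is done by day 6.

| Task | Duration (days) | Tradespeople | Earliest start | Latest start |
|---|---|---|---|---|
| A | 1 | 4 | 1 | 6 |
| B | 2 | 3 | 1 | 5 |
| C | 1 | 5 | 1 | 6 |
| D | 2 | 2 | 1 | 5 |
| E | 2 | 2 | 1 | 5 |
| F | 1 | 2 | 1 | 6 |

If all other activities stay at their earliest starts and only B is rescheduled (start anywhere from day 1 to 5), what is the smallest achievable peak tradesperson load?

B@1: d1:18  d2:7  d3:0  d4:0  d5:0  d6:0 → peak 18
B@2: d1:15  d2:7  d3:3  d4:0  d5:0  d6:0 → peak 15
B@3: d1:15  d2:4  d3:3  d4:3  d5:0  d6:0 → peak 15
B@4: d1:15  d2:4  d3:0  d4:3  d5:3  d6:0 → peak 15
B@5: d1:15  d2:4  d3:0  d4:0  d5:3  d6:3 → peak 15
Best is B@2, peak 15.

15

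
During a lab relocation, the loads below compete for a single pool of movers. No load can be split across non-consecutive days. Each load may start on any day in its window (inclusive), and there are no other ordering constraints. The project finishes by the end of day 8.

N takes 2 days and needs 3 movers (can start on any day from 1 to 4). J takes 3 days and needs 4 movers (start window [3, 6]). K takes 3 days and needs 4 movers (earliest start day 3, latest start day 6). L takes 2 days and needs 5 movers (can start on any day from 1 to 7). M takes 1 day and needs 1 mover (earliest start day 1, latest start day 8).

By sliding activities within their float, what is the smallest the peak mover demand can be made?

7

Early-start (N@1, J@3, K@3, L@1, M@1) gives peak 9: d1:9  d2:8  d3:8  d4:8  d5:8  d6:0  d7:0  d8:0.
Shift N→3, K→6.
Schedule N@3, J@3, K@6, L@1, M@1: d1:6  d2:5  d3:7  d4:7  d5:4  d6:4  d7:4  d8:4 — peak 7.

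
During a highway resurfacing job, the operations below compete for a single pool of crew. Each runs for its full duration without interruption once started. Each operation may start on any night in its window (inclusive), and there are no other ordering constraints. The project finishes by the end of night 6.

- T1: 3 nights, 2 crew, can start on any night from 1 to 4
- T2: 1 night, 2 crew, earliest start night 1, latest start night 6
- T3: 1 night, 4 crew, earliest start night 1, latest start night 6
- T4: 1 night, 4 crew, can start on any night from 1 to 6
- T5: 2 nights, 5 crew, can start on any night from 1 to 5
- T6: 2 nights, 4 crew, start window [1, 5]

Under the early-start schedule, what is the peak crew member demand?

21

Early-start schedule: T1@1, T2@1, T3@1, T4@1, T5@1, T6@1.
Load per night: night 1: 21, night 2: 11, night 3: 2, night 4: 0, night 5: 0, night 6: 0.
Peak is 21.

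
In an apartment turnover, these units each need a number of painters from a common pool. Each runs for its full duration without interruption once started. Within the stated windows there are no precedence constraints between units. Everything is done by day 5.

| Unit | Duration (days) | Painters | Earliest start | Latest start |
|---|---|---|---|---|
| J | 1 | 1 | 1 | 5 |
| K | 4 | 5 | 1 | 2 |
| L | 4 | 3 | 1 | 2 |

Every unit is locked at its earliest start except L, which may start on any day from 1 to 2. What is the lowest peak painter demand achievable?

8

L@1: d1:9  d2:8  d3:8  d4:8  d5:0 → peak 9
L@2: d1:6  d2:8  d3:8  d4:8  d5:3 → peak 8
Best is L@2, peak 8.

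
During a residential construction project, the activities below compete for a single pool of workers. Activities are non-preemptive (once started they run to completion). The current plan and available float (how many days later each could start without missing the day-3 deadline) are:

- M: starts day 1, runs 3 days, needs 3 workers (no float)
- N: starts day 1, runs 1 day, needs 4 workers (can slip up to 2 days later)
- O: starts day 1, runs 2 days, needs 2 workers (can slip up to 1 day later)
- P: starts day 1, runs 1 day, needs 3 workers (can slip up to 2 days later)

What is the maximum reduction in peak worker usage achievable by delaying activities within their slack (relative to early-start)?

Early-start peak: d1:12  d2:5  d3:3 ⇒ 12.
Leveled (M@1, N@1, O@2, P@2): d1:7  d2:8  d3:5 ⇒ 8.
Reduction 12 − 8 = 4.

4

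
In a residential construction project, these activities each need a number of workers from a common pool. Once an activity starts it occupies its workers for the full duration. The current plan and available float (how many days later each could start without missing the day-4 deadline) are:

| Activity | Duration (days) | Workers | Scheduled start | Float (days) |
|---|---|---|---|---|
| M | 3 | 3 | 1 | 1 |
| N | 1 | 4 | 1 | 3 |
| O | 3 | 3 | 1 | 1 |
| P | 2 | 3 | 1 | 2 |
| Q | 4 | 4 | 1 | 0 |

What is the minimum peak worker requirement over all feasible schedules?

13

Early-start (M@1, N@1, O@1, P@1, Q@1) gives peak 17: d1:17  d2:13  d3:10  d4:4.
Shift O→2, P→2.
Schedule M@1, N@1, O@2, P@2, Q@1: d1:11  d2:13  d3:13  d4:7 — peak 13.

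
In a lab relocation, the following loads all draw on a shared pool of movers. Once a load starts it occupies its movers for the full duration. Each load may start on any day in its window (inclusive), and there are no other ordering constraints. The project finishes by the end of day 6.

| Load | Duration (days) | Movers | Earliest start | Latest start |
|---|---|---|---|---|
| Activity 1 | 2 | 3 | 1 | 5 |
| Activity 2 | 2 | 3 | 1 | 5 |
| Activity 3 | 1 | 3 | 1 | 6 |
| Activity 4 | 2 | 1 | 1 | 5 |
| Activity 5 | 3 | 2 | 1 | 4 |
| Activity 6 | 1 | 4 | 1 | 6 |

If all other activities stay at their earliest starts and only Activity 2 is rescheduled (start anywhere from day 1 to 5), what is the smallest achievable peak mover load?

Activity 2@1: d1:16  d2:9  d3:2  d4:0  d5:0  d6:0 → peak 16
Activity 2@2: d1:13  d2:9  d3:5  d4:0  d5:0  d6:0 → peak 13
Activity 2@3: d1:13  d2:6  d3:5  d4:3  d5:0  d6:0 → peak 13
Activity 2@4: d1:13  d2:6  d3:2  d4:3  d5:3  d6:0 → peak 13
Activity 2@5: d1:13  d2:6  d3:2  d4:0  d5:3  d6:3 → peak 13
Best is Activity 2@2, peak 13.

13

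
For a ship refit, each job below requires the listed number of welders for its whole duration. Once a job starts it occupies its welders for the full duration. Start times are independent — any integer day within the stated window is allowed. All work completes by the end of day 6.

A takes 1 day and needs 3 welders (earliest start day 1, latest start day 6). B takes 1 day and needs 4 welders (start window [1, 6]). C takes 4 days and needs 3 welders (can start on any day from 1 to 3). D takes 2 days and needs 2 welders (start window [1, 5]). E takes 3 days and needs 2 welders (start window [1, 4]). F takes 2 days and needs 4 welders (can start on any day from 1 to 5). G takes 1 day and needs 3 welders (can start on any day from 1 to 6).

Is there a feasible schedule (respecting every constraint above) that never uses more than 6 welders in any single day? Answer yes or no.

no

Total welder-days = 40; over 6 days the average is 40/6 > 6, so some day must exceed 6.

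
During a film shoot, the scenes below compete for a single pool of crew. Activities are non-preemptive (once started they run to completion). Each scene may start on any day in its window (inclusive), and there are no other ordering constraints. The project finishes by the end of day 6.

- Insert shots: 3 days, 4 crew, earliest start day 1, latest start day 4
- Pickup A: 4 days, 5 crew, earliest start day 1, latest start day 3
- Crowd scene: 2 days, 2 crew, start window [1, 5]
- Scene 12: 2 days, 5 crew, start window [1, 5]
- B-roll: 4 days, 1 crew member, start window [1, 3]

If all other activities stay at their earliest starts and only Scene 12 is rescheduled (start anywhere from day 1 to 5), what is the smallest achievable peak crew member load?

12

Scene 12@1: d1:17  d2:17  d3:10  d4:6  d5:0  d6:0 → peak 17
Scene 12@2: d1:12  d2:17  d3:15  d4:6  d5:0  d6:0 → peak 17
Scene 12@3: d1:12  d2:12  d3:15  d4:11  d5:0  d6:0 → peak 15
Scene 12@4: d1:12  d2:12  d3:10  d4:11  d5:5  d6:0 → peak 12
Scene 12@5: d1:12  d2:12  d3:10  d4:6  d5:5  d6:5 → peak 12
Best is Scene 12@4, peak 12.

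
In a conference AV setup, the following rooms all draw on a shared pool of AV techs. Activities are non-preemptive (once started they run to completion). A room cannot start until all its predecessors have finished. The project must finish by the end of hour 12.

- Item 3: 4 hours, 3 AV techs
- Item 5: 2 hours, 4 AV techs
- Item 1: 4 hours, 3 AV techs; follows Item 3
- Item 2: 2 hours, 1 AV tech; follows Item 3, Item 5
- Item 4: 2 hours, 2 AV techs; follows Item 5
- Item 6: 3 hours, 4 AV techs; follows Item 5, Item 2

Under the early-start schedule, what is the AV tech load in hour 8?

7

At early start, hour 8 has: Item 1, Item 6.
Demand: 3 + 4 = 7.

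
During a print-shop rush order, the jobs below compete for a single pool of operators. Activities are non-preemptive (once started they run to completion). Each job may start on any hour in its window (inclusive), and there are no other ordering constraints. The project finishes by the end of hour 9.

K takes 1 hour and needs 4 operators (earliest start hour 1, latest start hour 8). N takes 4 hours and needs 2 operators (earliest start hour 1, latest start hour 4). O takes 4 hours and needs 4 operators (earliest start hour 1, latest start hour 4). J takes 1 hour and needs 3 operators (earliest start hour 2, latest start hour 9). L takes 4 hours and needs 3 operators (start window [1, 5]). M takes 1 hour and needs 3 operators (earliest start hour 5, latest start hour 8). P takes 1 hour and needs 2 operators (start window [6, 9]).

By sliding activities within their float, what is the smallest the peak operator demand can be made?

Early-start (K@1, N@1, O@1, J@2, L@1, M@5, P@6) gives peak 13: h1:13  h2:12  h3:9  h4:9  h5:3  h6:2  h7:0  h8:0  h9:0.
Shift O→2, J→6, L→5, M→7, P→8.
Schedule K@1, N@1, O@2, J@6, L@5, M@7, P@8: h1:6  h2:6  h3:6  h4:6  h5:7  h6:6  h7:6  h8:5  h9:0 — peak 7.

7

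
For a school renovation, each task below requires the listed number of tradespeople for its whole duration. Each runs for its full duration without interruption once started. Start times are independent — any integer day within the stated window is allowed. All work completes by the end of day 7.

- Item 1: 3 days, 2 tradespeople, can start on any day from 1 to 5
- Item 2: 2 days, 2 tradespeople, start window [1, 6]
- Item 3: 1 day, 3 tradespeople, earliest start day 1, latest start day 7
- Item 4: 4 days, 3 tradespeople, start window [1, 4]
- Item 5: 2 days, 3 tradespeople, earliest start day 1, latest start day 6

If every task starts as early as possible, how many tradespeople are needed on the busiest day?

Early-start schedule: Item 1@1, Item 2@1, Item 3@1, Item 4@1, Item 5@1.
Load per day: day 1: 13, day 2: 10, day 3: 5, day 4: 3, day 5: 0, day 6: 0, day 7: 0.
Peak is 13.

13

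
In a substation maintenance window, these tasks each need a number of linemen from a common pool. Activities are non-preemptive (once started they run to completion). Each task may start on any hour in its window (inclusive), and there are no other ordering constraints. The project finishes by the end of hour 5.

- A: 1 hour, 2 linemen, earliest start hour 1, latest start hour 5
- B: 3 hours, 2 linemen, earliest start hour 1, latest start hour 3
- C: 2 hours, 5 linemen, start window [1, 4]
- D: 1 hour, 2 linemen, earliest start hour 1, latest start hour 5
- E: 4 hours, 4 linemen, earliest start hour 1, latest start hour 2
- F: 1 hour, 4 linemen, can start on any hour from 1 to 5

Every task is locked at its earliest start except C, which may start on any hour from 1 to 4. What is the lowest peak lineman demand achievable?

14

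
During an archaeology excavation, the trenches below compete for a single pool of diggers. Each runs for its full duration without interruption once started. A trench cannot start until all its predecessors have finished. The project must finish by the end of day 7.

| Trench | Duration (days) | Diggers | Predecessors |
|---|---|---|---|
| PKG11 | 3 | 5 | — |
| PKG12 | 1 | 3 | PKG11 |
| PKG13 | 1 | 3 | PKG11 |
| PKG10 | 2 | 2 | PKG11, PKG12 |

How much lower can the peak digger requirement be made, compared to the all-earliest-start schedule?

1

Early-start peak: d1:5  d2:5  d3:5  d4:6  d5:2  d6:2  d7:0 ⇒ 6.
Leveled (PKG11@1, PKG12@4, PKG13@5, PKG10@5): d1:5  d2:5  d3:5  d4:3  d5:5  d6:2  d7:0 ⇒ 5.
Reduction 6 − 5 = 1.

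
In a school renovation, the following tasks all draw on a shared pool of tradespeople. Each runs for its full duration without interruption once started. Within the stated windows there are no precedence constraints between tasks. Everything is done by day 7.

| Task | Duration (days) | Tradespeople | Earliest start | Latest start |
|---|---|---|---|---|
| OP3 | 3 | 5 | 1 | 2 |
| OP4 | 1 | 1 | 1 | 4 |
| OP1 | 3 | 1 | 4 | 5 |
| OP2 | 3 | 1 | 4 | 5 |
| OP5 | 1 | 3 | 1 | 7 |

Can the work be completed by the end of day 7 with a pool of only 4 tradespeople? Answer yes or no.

no

The minimum achievable peak is 5; 4 < 5, so no feasible schedule stays within the cap.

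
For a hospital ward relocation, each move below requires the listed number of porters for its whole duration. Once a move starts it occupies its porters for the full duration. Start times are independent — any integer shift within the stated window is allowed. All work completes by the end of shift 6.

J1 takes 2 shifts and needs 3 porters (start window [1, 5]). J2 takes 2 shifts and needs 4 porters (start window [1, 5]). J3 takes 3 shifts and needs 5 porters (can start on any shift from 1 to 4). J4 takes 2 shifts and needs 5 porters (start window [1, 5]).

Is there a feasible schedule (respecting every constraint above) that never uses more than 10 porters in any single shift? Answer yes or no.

Schedule J1@1, J2@3, J3@1, J4@4: s1:8  s2:8  s3:9  s4:9  s5:5  s6:0 — peak 9 ≤ 10.

yes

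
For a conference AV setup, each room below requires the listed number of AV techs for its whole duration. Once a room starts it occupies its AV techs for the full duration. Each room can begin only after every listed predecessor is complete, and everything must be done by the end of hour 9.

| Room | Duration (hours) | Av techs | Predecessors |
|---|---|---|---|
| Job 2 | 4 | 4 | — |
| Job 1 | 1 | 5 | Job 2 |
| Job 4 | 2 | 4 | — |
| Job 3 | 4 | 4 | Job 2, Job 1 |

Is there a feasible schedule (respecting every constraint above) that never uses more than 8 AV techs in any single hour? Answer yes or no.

yes

Schedule Job 2@1, Job 1@5, Job 4@1, Job 3@6: h1:8  h2:8  h3:4  h4:4  h5:5  h6:4  h7:4  h8:4  h9:4 — peak 8 ≤ 8.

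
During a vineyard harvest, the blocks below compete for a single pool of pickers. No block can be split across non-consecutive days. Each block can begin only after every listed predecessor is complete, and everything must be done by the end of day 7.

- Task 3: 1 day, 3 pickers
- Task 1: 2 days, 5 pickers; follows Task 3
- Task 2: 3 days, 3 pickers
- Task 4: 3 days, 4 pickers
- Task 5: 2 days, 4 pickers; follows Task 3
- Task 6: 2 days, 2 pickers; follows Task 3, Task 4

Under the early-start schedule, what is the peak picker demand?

Early-start schedule: Task 3@1, Task 1@2, Task 2@1, Task 4@1, Task 5@2, Task 6@4.
Load per day: day 1: 10, day 2: 16, day 3: 16, day 4: 2, day 5: 2, day 6: 0, day 7: 0.
Peak is 16.

16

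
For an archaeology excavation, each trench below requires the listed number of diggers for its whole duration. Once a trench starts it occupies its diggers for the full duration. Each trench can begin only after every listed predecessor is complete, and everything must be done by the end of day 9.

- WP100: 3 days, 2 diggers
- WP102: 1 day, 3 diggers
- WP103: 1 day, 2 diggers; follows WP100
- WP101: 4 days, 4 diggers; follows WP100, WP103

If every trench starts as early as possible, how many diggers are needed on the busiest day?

5

Early-start schedule: WP100@1, WP102@1, WP103@4, WP101@5.
Load per day: day 1: 5, day 2: 2, day 3: 2, day 4: 2, day 5: 4, day 6: 4, day 7: 4, day 8: 4, day 9: 0.
Peak is 5.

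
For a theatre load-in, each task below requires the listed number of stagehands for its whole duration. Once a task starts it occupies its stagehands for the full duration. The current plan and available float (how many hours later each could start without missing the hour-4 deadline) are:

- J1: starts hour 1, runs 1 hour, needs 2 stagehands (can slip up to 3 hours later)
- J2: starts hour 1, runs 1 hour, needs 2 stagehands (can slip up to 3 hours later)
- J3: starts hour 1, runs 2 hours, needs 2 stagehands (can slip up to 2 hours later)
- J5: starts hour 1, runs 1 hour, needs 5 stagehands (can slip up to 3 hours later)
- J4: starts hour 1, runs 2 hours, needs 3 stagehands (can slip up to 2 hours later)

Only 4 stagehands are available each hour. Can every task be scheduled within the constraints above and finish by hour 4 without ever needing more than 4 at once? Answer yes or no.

Total stagehand-hours = 19; over 4 hours the average is 19/4 > 4, so some hour must exceed 4.

no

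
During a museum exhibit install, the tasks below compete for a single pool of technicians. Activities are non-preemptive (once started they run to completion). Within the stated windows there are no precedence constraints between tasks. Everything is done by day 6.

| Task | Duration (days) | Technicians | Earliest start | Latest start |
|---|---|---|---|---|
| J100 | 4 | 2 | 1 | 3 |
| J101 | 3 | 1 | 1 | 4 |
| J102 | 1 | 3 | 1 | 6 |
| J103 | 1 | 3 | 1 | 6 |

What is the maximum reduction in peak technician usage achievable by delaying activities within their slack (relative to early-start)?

6

Early-start peak: d1:9  d2:3  d3:3  d4:2  d5:0  d6:0 ⇒ 9.
Leveled (J100@1, J101@1, J102@5, J103@6): d1:3  d2:3  d3:3  d4:2  d5:3  d6:3 ⇒ 3.
Reduction 9 − 3 = 6.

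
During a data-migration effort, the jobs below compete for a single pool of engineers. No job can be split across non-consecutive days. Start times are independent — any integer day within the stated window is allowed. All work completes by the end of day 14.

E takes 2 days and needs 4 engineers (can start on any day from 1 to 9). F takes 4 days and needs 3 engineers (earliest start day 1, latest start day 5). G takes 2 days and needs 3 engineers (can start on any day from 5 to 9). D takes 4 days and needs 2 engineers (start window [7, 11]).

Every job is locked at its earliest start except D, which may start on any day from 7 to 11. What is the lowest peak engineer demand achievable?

7

D@7: d1:7  d2:7  d3:3  d4:3  d5:3  d6:3  d7:2  d8:2  d9:2  d10:2  d11:0  d12:0  d13:0  d14:0 → peak 7
D@8: d1:7  d2:7  d3:3  d4:3  d5:3  d6:3  d7:0  d8:2  d9:2  d10:2  d11:2  d12:0  d13:0  d14:0 → peak 7
D@9: d1:7  d2:7  d3:3  d4:3  d5:3  d6:3  d7:0  d8:0  d9:2  d10:2  d11:2  d12:2  d13:0  d14:0 → peak 7
D@10: d1:7  d2:7  d3:3  d4:3  d5:3  d6:3  d7:0  d8:0  d9:0  d10:2  d11:2  d12:2  d13:2  d14:0 → peak 7
D@11: d1:7  d2:7  d3:3  d4:3  d5:3  d6:3  d7:0  d8:0  d9:0  d10:0  d11:2  d12:2  d13:2  d14:2 → peak 7
Best is D@7, peak 7.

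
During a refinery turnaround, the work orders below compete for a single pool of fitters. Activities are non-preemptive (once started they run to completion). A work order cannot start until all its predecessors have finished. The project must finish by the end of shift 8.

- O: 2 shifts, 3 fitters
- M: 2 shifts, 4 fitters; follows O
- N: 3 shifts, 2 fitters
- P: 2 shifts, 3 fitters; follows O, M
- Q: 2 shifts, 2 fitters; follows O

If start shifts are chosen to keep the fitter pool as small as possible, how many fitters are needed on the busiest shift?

5

Early-start (O@1, M@3, N@1, P@5, Q@3) gives peak 8: s1:5  s2:5  s3:8  s4:6  s5:3  s6:3  s7:0  s8:0.
Shift N→5, Q→7.
Schedule O@1, M@3, N@5, P@5, Q@7: s1:3  s2:3  s3:4  s4:4  s5:5  s6:5  s7:4  s8:2 — peak 5.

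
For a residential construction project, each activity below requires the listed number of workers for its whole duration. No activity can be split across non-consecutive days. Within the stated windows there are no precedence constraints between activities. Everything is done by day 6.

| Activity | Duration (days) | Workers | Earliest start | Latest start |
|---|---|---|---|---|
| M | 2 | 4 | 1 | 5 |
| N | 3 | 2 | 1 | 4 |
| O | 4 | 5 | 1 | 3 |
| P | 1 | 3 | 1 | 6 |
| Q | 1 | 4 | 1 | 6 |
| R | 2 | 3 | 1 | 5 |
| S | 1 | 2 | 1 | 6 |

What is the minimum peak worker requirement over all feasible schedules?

9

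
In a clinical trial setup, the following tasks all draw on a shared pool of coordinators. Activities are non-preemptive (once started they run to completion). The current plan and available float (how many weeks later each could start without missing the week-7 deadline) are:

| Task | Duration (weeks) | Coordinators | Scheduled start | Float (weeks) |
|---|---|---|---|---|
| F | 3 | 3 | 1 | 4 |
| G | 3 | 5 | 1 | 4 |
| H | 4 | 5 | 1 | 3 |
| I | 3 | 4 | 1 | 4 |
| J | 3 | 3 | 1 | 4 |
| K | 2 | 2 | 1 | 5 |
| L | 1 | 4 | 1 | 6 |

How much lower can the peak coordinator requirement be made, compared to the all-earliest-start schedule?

15

Early-start peak: w1:26  w2:22  w3:20  w4:5  w5:0  w6:0  w7:0 ⇒ 26.
Leveled (F@1, G@1, H@4, I@4, J@1, K@4, L@7): w1:11  w2:11  w3:11  w4:11  w5:11  w6:9  w7:9 ⇒ 11.
Reduction 26 − 11 = 15.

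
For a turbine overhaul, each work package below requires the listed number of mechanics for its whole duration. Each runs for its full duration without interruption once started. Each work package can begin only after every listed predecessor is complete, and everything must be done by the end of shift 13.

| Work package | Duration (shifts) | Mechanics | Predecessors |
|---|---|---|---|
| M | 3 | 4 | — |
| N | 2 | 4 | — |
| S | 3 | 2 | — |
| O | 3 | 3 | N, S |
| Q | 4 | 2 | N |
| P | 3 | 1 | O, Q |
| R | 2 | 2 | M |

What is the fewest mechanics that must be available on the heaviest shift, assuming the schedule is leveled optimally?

Early-start (M@1, N@1, S@1, O@4, Q@3, P@7, R@4) gives peak 10: s1:10  s2:10  s3:8  s4:7  s5:7  s6:5  s7:1  s8:1  s9:1  s10:0  s11:0  s12:0  s13:0.
Shift M→9, S→3, O→6, P→9, R→12.
Schedule M@9, N@1, S@3, O@6, Q@3, P@9, R@12: s1:4  s2:4  s3:4  s4:4  s5:4  s6:5  s7:3  s8:3  s9:5  s10:5  s11:5  s12:2  s13:2 — peak 5.

5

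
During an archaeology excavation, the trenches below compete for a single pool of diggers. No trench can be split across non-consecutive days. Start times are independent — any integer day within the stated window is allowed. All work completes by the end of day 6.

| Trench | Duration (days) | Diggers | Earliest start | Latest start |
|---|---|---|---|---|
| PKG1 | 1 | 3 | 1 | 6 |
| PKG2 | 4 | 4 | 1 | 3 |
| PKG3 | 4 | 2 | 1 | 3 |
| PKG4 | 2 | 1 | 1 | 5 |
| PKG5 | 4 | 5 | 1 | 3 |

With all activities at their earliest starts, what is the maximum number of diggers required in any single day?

Early-start schedule: PKG1@1, PKG2@1, PKG3@1, PKG4@1, PKG5@1.
Load per day: day 1: 15, day 2: 12, day 3: 11, day 4: 11, day 5: 0, day 6: 0.
Peak is 15.

15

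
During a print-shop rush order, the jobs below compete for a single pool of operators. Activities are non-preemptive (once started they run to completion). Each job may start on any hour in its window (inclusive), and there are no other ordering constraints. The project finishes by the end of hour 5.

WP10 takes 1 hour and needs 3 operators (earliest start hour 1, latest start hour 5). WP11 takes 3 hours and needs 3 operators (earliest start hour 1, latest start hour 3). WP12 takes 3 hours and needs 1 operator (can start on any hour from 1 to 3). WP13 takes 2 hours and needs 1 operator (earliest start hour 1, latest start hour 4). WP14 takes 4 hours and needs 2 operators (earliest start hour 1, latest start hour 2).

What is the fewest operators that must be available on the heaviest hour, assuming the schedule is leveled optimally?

6

Early-start (WP10@1, WP11@1, WP12@1, WP13@1, WP14@1) gives peak 10: h1:10  h2:7  h3:6  h4:2  h5:0.
Shift WP12→2, WP13→4, WP14→2.
Schedule WP10@1, WP11@1, WP12@2, WP13@4, WP14@2: h1:6  h2:6  h3:6  h4:4  h5:3 — peak 6.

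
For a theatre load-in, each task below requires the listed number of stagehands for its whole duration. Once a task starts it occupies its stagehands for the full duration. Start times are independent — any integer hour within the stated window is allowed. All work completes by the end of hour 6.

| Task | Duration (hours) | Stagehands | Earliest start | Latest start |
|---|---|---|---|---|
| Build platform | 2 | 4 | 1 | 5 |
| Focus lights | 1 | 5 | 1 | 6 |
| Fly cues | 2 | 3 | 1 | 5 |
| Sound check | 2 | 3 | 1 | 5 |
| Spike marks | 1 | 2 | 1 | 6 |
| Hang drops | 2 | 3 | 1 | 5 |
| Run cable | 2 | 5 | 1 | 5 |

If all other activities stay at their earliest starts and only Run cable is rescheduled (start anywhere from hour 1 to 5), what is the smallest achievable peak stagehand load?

20

Run cable@1: h1:25  h2:18  h3:0  h4:0  h5:0  h6:0 → peak 25
Run cable@2: h1:20  h2:18  h3:5  h4:0  h5:0  h6:0 → peak 20
Run cable@3: h1:20  h2:13  h3:5  h4:5  h5:0  h6:0 → peak 20
Run cable@4: h1:20  h2:13  h3:0  h4:5  h5:5  h6:0 → peak 20
Run cable@5: h1:20  h2:13  h3:0  h4:0  h5:5  h6:5 → peak 20
Best is Run cable@2, peak 20.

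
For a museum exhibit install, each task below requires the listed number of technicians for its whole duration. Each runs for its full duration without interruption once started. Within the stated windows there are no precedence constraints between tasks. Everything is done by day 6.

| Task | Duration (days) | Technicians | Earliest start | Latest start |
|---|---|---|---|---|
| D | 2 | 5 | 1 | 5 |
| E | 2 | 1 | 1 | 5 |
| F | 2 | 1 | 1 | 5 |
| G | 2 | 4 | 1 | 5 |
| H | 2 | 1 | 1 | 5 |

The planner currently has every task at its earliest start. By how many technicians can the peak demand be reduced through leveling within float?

Early-start peak: d1:12  d2:12  d3:0  d4:0  d5:0  d6:0 ⇒ 12.
Leveled (D@1, E@3, F@3, G@5, H@3): d1:5  d2:5  d3:3  d4:3  d5:4  d6:4 ⇒ 5.
Reduction 12 − 5 = 7.

7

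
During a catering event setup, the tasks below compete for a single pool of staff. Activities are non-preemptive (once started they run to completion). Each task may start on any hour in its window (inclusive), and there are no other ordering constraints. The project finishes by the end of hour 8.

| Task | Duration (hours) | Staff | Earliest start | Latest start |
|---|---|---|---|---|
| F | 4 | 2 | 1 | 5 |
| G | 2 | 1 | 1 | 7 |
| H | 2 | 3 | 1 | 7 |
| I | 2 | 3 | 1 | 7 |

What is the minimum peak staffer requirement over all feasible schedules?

3

Early-start (F@1, G@1, H@1, I@1) gives peak 9: h1:9  h2:9  h3:2  h4:2  h5:0  h6:0  h7:0  h8:0.
Shift H→5, I→7.
Schedule F@1, G@1, H@5, I@7: h1:3  h2:3  h3:2  h4:2  h5:3  h6:3  h7:3  h8:3 — peak 3.
Total staffer-hours = 22 over 8 hours ⇒ peak ≥ ⌈22/8⌉ = 3, so 3 is optimal.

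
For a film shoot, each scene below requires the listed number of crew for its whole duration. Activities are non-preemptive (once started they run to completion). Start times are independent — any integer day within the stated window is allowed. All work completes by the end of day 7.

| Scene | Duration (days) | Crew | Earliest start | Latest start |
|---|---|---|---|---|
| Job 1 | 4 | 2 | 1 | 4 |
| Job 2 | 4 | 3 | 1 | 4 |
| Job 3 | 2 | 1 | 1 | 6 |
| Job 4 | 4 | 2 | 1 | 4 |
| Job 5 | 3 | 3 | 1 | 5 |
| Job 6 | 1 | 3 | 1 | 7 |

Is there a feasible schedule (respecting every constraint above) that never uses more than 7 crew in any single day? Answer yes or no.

Schedule Job 1@1, Job 2@1, Job 3@1, Job 4@3, Job 5@5, Job 6@7: d1:6  d2:6  d3:7  d4:7  d5:5  d6:5  d7:6 — peak 7 ≤ 7.

yes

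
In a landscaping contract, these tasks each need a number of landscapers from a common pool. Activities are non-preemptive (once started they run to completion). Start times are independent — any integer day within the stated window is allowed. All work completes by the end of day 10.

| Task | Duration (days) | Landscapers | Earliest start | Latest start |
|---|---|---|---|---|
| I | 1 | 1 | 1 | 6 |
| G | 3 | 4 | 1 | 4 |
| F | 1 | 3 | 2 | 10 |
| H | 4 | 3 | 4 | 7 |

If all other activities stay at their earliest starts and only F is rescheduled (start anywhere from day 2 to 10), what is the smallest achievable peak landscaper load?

5

F@2: d1:5  d2:7  d3:4  d4:3  d5:3  d6:3  d7:3  d8:0  d9:0  d10:0 → peak 7
F@3: d1:5  d2:4  d3:7  d4:3  d5:3  d6:3  d7:3  d8:0  d9:0  d10:0 → peak 7
F@4: d1:5  d2:4  d3:4  d4:6  d5:3  d6:3  d7:3  d8:0  d9:0  d10:0 → peak 6
F@5: d1:5  d2:4  d3:4  d4:3  d5:6  d6:3  d7:3  d8:0  d9:0  d10:0 → peak 6
F@6: d1:5  d2:4  d3:4  d4:3  d5:3  d6:6  d7:3  d8:0  d9:0  d10:0 → peak 6
F@7: d1:5  d2:4  d3:4  d4:3  d5:3  d6:3  d7:6  d8:0  d9:0  d10:0 → peak 6
F@8: d1:5  d2:4  d3:4  d4:3  d5:3  d6:3  d7:3  d8:3  d9:0  d10:0 → peak 5
F@9: d1:5  d2:4  d3:4  d4:3  d5:3  d6:3  d7:3  d8:0  d9:3  d10:0 → peak 5
F@10: d1:5  d2:4  d3:4  d4:3  d5:3  d6:3  d7:3  d8:0  d9:0  d10:3 → peak 5
Best is F@8, peak 5.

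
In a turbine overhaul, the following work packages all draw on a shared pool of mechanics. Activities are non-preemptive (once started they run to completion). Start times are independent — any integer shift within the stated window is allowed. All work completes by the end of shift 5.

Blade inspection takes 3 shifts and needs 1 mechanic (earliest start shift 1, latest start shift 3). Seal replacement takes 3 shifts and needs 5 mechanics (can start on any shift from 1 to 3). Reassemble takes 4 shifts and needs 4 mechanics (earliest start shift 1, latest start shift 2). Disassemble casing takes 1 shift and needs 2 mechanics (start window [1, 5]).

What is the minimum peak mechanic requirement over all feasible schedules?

10

Early-start (Blade inspection@1, Seal replacement@1, Reassemble@1, Disassemble casing@1) gives peak 12: s1:12  s2:10  s3:10  s4:4  s5:0.
Shift Disassemble casing→4.
Schedule Blade inspection@1, Seal replacement@1, Reassemble@1, Disassemble casing@4: s1:10  s2:10  s3:10  s4:6  s5:0 — peak 10.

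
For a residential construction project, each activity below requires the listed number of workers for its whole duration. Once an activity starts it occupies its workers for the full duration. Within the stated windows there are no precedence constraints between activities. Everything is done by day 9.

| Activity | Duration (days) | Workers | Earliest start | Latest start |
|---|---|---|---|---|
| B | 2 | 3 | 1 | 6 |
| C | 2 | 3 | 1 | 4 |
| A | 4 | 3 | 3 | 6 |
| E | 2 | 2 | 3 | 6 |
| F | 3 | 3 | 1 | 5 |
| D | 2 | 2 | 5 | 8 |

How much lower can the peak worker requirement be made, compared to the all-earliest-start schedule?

3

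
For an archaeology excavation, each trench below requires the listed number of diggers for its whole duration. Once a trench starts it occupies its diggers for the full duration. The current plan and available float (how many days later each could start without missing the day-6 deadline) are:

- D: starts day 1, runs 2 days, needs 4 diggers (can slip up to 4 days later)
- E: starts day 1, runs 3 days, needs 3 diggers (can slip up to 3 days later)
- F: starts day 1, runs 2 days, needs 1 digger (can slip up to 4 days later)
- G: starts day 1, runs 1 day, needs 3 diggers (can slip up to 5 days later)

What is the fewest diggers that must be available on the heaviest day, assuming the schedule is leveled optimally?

Early-start (D@1, E@1, F@1, G@1) gives peak 11: d1:11  d2:8  d3:3  d4:0  d5:0  d6:0.
Shift E→3, F→3, G→6.
Schedule D@1, E@3, F@3, G@6: d1:4  d2:4  d3:4  d4:4  d5:3  d6:3 — peak 4.
Total digger-days = 22 over 6 days ⇒ peak ≥ ⌈22/6⌉ = 4, so 4 is optimal.

4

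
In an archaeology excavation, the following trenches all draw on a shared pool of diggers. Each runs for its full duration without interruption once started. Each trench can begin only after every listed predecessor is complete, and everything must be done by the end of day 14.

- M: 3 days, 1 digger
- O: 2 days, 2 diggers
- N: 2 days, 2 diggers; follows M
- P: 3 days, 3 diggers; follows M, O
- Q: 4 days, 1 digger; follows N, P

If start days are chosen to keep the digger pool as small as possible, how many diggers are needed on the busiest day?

3

Early-start (M@1, O@1, N@4, P@4, Q@7) gives peak 5: d1:3  d2:3  d3:1  d4:5  d5:5  d6:3  d7:1  d8:1  d9:1  d10:1  d11:0  d12:0  d13:0  d14:0.
Shift P→6, Q→9.
Schedule M@1, O@1, N@4, P@6, Q@9: d1:3  d2:3  d3:1  d4:2  d5:2  d6:3  d7:3  d8:3  d9:1  d10:1  d11:1  d12:1  d13:0  d14:0 — peak 3.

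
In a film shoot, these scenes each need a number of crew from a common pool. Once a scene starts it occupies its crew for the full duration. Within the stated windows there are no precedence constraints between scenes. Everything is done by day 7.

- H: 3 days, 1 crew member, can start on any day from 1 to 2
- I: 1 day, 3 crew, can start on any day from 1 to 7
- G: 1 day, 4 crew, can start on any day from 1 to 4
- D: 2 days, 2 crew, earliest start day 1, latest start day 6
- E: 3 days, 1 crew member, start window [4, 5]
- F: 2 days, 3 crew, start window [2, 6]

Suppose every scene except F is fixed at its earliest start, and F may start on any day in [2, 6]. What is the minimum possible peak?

10

F@2: d1:10  d2:6  d3:4  d4:1  d5:1  d6:1  d7:0 → peak 10
F@3: d1:10  d2:3  d3:4  d4:4  d5:1  d6:1  d7:0 → peak 10
F@4: d1:10  d2:3  d3:1  d4:4  d5:4  d6:1  d7:0 → peak 10
F@5: d1:10  d2:3  d3:1  d4:1  d5:4  d6:4  d7:0 → peak 10
F@6: d1:10  d2:3  d3:1  d4:1  d5:1  d6:4  d7:3 → peak 10
Best is F@2, peak 10.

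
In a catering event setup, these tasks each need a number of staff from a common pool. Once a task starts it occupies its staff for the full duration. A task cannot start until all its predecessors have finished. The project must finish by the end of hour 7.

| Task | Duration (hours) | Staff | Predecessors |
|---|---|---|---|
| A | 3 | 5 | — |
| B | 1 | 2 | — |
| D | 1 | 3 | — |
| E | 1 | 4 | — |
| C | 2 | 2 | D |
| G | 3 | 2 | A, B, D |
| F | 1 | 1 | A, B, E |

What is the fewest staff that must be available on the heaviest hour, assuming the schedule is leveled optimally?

Early-start (A@1, B@1, D@1, E@1, C@2, G@4, F@4) gives peak 14: h1:14  h2:7  h3:7  h4:3  h5:2  h6:2  h7:0.
Shift B→4, D→4, E→5, C→6, G→5, F→6.
Schedule A@1, B@4, D@4, E@5, C@6, G@5, F@6: h1:5  h2:5  h3:5  h4:5  h5:6  h6:5  h7:4 — peak 6.

6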